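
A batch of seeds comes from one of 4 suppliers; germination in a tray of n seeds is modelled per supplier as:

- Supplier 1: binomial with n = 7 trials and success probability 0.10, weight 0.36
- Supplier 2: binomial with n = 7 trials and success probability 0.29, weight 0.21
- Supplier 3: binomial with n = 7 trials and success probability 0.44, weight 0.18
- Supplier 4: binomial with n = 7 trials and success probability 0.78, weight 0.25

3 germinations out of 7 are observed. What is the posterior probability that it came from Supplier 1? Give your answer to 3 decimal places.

The responsibility of component k is π_k f_k(x) divided by Σ_j π_j f_j(x).
Evaluate each component's likelihood at the observed value:
  L_1 = 0.0229635
  L_2 = 0.216918
  L_3 = 0.29321
  L_4 = 0.0389083
Prior × likelihood for each component:
  π_1·L_1 = 0.36 × 0.0229635 = 0.00826686
  π_2·L_2 = 0.21 × 0.216918 = 0.0455528
  π_3·L_3 = 0.18 × 0.29321 = 0.0527777
  π_4·L_4 = 0.25 × 0.0389083 = 0.00972708
Denominator: 0.00826686 + 0.0455528 + 0.0527777 + 0.00972708 = 0.116324
So the posterior for Supplier 1 is 0.00826686 / 0.116324 ≈ 0.071.

0.071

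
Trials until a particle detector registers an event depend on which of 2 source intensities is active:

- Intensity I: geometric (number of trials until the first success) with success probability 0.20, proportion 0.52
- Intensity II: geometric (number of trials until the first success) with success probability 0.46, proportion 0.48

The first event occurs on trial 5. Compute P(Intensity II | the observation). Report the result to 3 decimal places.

0.306

Apply Bayes' rule: the posterior for each component is proportional to its prior times its likelihood at x.
Geometric probabilities:
  f_I = 0.08192
  f_II = 0.0391141
Multiply by the mixture weights:
  w_I·f_I = 0.52 × 0.08192 = 0.0425984
  w_II·f_II = 0.48 × 0.0391141 = 0.0187747
Normaliser: 0.0425984 + 0.0187747 = 0.0613731
So the posterior for Intensity II is 0.0187747 / 0.0613731 ≈ 0.306.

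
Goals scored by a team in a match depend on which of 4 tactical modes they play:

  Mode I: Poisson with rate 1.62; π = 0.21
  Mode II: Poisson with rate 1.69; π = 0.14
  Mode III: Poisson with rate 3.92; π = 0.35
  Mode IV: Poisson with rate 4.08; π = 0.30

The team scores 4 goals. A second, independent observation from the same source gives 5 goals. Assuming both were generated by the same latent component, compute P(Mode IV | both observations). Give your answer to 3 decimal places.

0.462

Apply Bayes' rule: the posterior for each component is proportional to its prior times its likelihood at x.
Since both observations come from the same component, the likelihood for component k is f_k(x₁)·f_k(x₂).
  L_I = [e^(−1.62)·1.62^4/4! = 0.0567926] × [0.0184008] = 0.00104503
  L_II = [e^(−1.69)·1.69^4/4! = 0.0627159] × [0.021198] = 0.00132945
  L_III = [e^(−3.92)·3.92^4/4! = 0.195208] × [0.153043] = 0.0298754
  L_IV = [e^(−4.08)·4.08^4/4! = 0.195213] × [0.159294] = 0.0310961
Prior × likelihood for each component:
  P(Z=I)·L_I = 0.21 × 0.00104503 = 0.000219456
  P(Z=II)·L_II = 0.14 × 0.00132945 = 0.000186123
  P(Z=III)·L_III = 0.35 × 0.0298754 = 0.0104564
  P(Z=IV)·L_IV = 0.30 × 0.0310961 = 0.00932883
Denominator: 0.000219456 + 0.000186123 + 0.0104564 + 0.00932883 = 0.0201908
Responsibility of Mode IV: 0.00932883 / 0.0201908 ≈ 0.462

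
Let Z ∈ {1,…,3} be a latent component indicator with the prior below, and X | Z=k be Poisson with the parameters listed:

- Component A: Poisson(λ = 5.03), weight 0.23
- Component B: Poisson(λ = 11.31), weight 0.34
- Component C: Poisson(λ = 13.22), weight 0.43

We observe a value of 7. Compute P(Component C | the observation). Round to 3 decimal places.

Posterior ∝ prior × likelihood, so P(k | x) ∝ w_k f_k(x); normalise over all components.
Component likelihoods at x = 7:
  L_A = e^(−5.03)·5.03^7/7! = 0.105692
  L_B = e^(−11.31)·11.31^7/7! = 0.0575357
  L_C = e^(−13.22)·13.22^7/7! = 0.025399
Prior × likelihood for each component:
  w_A·L_A = 0.23 × 0.105692 = 0.0243093
  w_B·L_B = 0.34 × 0.0575357 = 0.0195621
  w_C·L_C = 0.43 × 0.025399 = 0.0109216
Denominator: 0.0243093 + 0.0195621 + 0.0109216 = 0.054793
P(Component C | 7) = 0.0109216 / 0.054793 ≈ 0.199

0.199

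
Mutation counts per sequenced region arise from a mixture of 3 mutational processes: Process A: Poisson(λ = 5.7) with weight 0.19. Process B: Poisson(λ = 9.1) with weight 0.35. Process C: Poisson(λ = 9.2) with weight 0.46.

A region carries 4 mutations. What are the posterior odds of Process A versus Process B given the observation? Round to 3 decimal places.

2.504

Posterior odds = (π_i f_i(x)) / (π_j f_j(x)); the normalising sum cancels.
Poisson probabilities:
  L_A = 0.147167
  L_B = 0.0319062
  L_C = 0.03016
Posterior odds = (π_A·L_A) / (π_B·L_B) = (0.19·0.147167) / (0.35·0.0319062) = 0.0279617 / 0.0111672 ≈ 2.504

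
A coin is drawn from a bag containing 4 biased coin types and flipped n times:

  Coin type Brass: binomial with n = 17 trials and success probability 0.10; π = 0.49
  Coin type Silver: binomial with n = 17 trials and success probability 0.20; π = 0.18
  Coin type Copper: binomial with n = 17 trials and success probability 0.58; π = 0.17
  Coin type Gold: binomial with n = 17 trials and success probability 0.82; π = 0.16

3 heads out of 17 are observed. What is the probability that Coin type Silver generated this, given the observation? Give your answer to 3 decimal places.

The responsibility of component k is π_k f_k(x) divided by Σ_j π_j f_j(x).
Component likelihoods at x = 3 heads out of 17:
  f_Brass = C(17,3)·0.10^3·0.90^14 = 680·0.001·0.228768 = 0.155562
  f_Silver = C(17,3)·0.20^3·0.80^14 = 680·0.008·0.0439805 = 0.239254
  f_Copper = C(17,3)·0.58^3·0.42^14 = 680·0.195112·5.31484e-06 = 0.000705152
  f_Gold = C(17,3)·0.82^3·0.18^14 = 680·0.551368·3.74813e-11 = 1.40529e-08
Unnormalised posteriors:
  π_Brass·f_Brass = 0.49 × 0.155562 = 0.0762255
  π_Silver·f_Silver = 0.18 × 0.239254 = 0.0430657
  π_Copper·f_Copper = 0.17 × 0.000705152 = 0.000119876
  π_Gold·f_Gold = 0.16 × 1.40529e-08 = 2.24846e-09
Marginal: 0.0762255 + 0.0430657 + 0.000119876 + 2.24846e-09 = 0.119411
So the posterior for Coin type Silver is 0.0430657 / 0.119411 ≈ 0.361.

0.361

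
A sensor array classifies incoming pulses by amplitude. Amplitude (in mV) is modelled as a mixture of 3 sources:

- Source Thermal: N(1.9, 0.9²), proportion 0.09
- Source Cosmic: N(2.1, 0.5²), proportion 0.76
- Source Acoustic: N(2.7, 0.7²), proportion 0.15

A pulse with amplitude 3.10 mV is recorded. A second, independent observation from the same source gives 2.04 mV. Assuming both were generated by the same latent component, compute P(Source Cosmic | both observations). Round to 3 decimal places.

0.658

Posterior ∝ prior × likelihood, so P(k | x) ∝ π_k f_k(x); normalise over all components.
Since both observations come from the same component, the likelihood for component k is f_k(x₁)·f_k(x₂).
  L_Thermal = [0.182233] × [0.437939] = 0.079807
  L_Cosmic = [0.107982] × [0.79216] = 0.085539
  L_Acoustic = [0.484068] × [0.365403] = 0.17688
Prior × likelihood for each component:
  π_Thermal·L_Thermal = 0.09 × 0.079807 = 0.00718263
  π_Cosmic·L_Cosmic = 0.76 × 0.085539 = 0.0650097
  π_Acoustic·L_Acoustic = 0.15 × 0.17688 = 0.026532
Evidence: 0.00718263 + 0.0650097 + 0.026532 = 0.0987243
Responsibility of Source Cosmic: 0.0650097 / 0.0987243 ≈ 0.658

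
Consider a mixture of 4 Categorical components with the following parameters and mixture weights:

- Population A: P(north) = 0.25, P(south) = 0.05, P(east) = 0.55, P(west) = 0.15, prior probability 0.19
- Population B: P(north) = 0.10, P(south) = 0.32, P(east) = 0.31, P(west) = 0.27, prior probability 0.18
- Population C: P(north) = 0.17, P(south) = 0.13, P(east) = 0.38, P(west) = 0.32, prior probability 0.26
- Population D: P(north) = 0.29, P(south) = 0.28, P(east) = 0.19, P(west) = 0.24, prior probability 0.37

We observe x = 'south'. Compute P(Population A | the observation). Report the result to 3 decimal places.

By Bayes' theorem, P(k | x) = π_k f_k(x) / Σ_j π_j f_j(x).
Evaluate each component's likelihood at the observed value:
  L_A = P(south | comp) = 0.05
  L_B = P(south | comp) = 0.32
  L_C = P(south | comp) = 0.13
  L_D = P(south | comp) = 0.28
Prior × likelihood for each component:
  π_A·L_A = 0.19 × 0.05 = 0.0095
  π_B·L_B = 0.18 × 0.32 = 0.0576
  π_C·L_C = 0.26 × 0.13 = 0.0338
  π_D·L_D = 0.37 × 0.28 = 0.1036
Evidence: 0.0095 + 0.0576 + 0.0338 + 0.1036 = 0.2045
So the posterior for Population A is 0.0095 / 0.2045 ≈ 0.046.

0.046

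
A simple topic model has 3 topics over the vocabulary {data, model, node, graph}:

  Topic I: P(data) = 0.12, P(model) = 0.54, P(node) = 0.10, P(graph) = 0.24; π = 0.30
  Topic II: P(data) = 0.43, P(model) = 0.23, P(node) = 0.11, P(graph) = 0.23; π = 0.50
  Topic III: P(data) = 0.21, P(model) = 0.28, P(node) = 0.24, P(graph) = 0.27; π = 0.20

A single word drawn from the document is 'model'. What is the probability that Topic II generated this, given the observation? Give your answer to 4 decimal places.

P(component k | x) = π_k·f_k(x) / marginal(x), where marginal(x) = Σ_j π_j·f_j(x).
Evaluate each component's likelihood at the observed value:
  L_I = 0.54
  L_II = 0.23
  L_III = 0.28
Prior × likelihood for each component:
  π_I·L_I = 0.30 × 0.54 = 0.162
  π_II·L_II = 0.50 × 0.23 = 0.115
  π_III·L_III = 0.20 × 0.28 = 0.056
Sum: 0.162 + 0.115 + 0.056 = 0.333
So the posterior for Topic II is 0.115 / 0.333 ≈ 0.3453.

0.3453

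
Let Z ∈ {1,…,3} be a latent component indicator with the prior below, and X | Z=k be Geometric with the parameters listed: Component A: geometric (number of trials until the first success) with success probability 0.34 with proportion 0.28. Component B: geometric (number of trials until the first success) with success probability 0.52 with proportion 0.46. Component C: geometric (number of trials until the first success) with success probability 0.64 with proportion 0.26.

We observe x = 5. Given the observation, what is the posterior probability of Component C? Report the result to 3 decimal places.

Apply Bayes' rule: the posterior for each component is proportional to its prior times its likelihood at x.
Evaluate each component's likelihood at the observed value:
  p_A = 0.0645141
  p_B = 0.0276038
  p_C = 0.0107495
Unnormalised posteriors:
  P(Z=A)·p_A = 0.28 × 0.0645141 = 0.0180639
  P(Z=B)·p_B = 0.46 × 0.0276038 = 0.0126977
  P(Z=C)·p_C = 0.26 × 0.0107495 = 0.00279488
Denominator: 0.0180639 + 0.0126977 + 0.00279488 = 0.0335566
So the posterior for Component C is 0.00279488 / 0.0335566 ≈ 0.083.

0.083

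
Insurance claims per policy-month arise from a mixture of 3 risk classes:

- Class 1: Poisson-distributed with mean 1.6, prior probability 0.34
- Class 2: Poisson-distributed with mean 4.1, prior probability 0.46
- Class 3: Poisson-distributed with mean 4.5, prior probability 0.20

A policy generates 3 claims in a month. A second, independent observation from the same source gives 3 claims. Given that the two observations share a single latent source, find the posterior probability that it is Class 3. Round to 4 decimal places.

The responsibility of component k is w_k f_k(x) divided by Σ_j w_j f_j(x).
Since both observations come from the same component, the likelihood for component k is f_k(x₁)·f_k(x₂).
  L_1 = [e^(−1.6)·1.6^3/3! = 0.137828] × [0.137828] = 0.0189966
  L_2 = [e^(−4.1)·4.1^3/3! = 0.190368] × [0.190368] = 0.0362398
  L_3 = [e^(−4.5)·4.5^3/3! = 0.168718] × [0.168718] = 0.0284657
Multiply by the mixture weights:
  w_1·L_1 = 0.34 × 0.0189966 = 0.00645883
  w_2·L_2 = 0.46 × 0.0362398 = 0.0166703
  w_3·L_3 = 0.20 × 0.0284657 = 0.00569314
Normaliser: 0.00645883 + 0.0166703 + 0.00569314 = 0.0288223
P(Class 3 | x₁,x₂) = 0.00569314 / 0.0288223 ≈ 0.1975

0.1975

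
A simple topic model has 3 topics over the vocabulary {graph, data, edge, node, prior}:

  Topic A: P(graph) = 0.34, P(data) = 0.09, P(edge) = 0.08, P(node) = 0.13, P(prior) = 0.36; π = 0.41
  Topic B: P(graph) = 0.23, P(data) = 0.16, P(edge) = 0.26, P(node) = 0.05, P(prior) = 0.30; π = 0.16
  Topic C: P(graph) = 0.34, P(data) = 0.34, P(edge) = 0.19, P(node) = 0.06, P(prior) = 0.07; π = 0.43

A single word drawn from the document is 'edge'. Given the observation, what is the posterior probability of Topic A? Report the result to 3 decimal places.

0.210

The responsibility of component k is P(Z=k) f_k(x) divided by Σ_j P(Z=j) f_j(x).
Evaluate each component's likelihood at the observed value:
  p_A = 0.08
  p_B = 0.26
  p_C = 0.19
Multiply by the mixture weights:
  P(Z=A)·p_A = 0.41 × 0.08 = 0.0328
  P(Z=B)·p_B = 0.16 × 0.26 = 0.0416
  P(Z=C)·p_C = 0.43 × 0.19 = 0.0817
Normaliser: 0.0328 + 0.0416 + 0.0817 = 0.1561
P(Topic A | 'edge') ≈ 0.210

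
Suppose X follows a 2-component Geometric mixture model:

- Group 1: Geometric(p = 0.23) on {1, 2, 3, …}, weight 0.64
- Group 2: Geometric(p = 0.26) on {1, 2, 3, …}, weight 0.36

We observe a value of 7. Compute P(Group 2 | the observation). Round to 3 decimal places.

0.334

P(component k | x) = π_k·f_k(x) / marginal(x), where marginal(x) = Σ_j π_j·f_j(x).
Component likelihoods at x = 7:
  p_1 = 0.0479371
  p_2 = 0.0426937
Unnormalised posteriors:
  π_1·p_1 = 0.64 × 0.0479371 = 0.0306798
  π_2·p_2 = 0.36 × 0.0426937 = 0.0153697
Evidence: 0.0306798 + 0.0153697 = 0.0460495
So the posterior for Group 2 is 0.0153697 / 0.0460495 ≈ 0.334.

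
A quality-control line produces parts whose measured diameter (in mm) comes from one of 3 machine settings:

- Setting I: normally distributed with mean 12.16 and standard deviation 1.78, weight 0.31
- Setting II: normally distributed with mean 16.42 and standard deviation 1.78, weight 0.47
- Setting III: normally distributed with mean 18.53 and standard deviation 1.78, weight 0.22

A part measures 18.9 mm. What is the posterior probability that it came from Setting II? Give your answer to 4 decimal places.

Posterior ∝ prior × likelihood, so P(k | x) ∝ π_k f_k(x); normalise over all components.
Component likelihoods at x = 18.9 mm:
  f_I = (1/(1.78·√(2π)))·exp(−(18.9−12.16)²/(2·1.78²)) = 0.224125·exp(-7.16885) = 0.000172622
  f_II = (1/(1.78·√(2π)))·exp(−(18.9−16.42)²/(2·1.78²)) = 0.224125·exp(-0.97058) = 0.0849123
  f_III = (1/(1.78·√(2π)))·exp(−(18.9−18.53)²/(2·1.78²)) = 0.224125·exp(-0.02160) = 0.219335
Weight by the priors:
  π_I·f_I = 0.31 × 0.000172622 = 5.35128e-05
  π_II·f_II = 0.47 × 0.0849123 = 0.0399088
  π_III·f_III = 0.22 × 0.219335 = 0.0482537
Marginal: 5.35128e-05 + 0.0399088 + 0.0482537 = 0.088216
Responsibility of Setting II: 0.0399088 / 0.088216 ≈ 0.4524

0.4524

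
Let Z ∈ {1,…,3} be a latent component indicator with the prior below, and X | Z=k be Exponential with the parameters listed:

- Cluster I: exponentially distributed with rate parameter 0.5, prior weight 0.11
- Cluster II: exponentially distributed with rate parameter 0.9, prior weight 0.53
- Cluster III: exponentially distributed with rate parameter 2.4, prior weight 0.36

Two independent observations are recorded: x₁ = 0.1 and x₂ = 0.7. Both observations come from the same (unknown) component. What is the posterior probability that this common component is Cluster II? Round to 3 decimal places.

0.393

Posterior ∝ prior × likelihood, so P(k | x) ∝ P(Z=k) f_k(x); normalise over all components.
Since both observations come from the same component, the likelihood for component k is f_k(x₁)·f_k(x₂).
  f_I = [0.5·e^(−0.5·0.1) = 0.5·e^(−0.0500) = 0.475615] × [0.352344] = 0.16758
  f_II = [0.9·e^(−0.9·0.1) = 0.9·e^(−0.0900) = 0.822538] × [0.479333] = 0.394269
  f_III = [2.4·e^(−2.4·0.1) = 2.4·e^(−0.2400) = 1.88791] × [0.447298] = 0.844456
Prior × likelihood for each component:
  P(Z=I)·f_I = 0.11 × 0.16758 = 0.0184338
  P(Z=II)·f_II = 0.53 × 0.394269 = 0.208963
  P(Z=III)·f_III = 0.36 × 0.844456 = 0.304004
Evidence: 0.0184338 + 0.208963 + 0.304004 = 0.531401
Responsibility of Cluster II: 0.208963 / 0.531401 ≈ 0.393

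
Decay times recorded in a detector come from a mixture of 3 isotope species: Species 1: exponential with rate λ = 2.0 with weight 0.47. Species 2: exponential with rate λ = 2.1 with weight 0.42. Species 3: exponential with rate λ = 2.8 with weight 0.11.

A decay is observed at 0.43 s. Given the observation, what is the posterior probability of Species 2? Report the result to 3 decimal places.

0.422

The responsibility of component k is P(Z=k) f_k(x) divided by Σ_j P(Z=j) f_j(x).
Component likelihoods at x = 0.43 s:
  f_1 = 2.0·e^(−2.0·0.43) = 2.0·e^(−0.8600) = 0.846324
  f_2 = 2.1·e^(−2.1·0.43) = 2.1·e^(−0.9030) = 0.851239
  f_3 = 2.8·e^(−2.8·0.43) = 2.8·e^(−1.2040) = 0.839977
Weight by the priors:
  P(Z=1)·f_1 = 0.47 × 0.846324 = 0.397772
  P(Z=2)·f_2 = 0.42 × 0.851239 = 0.35752
  P(Z=3)·f_3 = 0.11 × 0.839977 = 0.0923975
Sum: 0.397772 + 0.35752 + 0.0923975 = 0.84769
Responsibility of Species 2: 0.35752 / 0.84769 ≈ 0.422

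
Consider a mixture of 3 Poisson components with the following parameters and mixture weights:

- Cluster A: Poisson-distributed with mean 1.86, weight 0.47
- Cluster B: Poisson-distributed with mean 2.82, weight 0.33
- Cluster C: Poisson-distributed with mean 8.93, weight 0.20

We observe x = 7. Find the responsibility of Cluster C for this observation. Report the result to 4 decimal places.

0.7814

Posterior ∝ prior × likelihood, so P(k | x) ∝ P(Z=k) f_k(x); normalise over all components.
Evaluate each component's likelihood at the observed value:
  L_A = e^(−1.86)·1.86^7/7! = 0.00237888
  L_B = e^(−2.82)·2.82^7/7! = 0.0167727
  L_C = e^(−8.93)·8.93^7/7! = 0.118927
Weight by the priors:
  P(Z=A)·L_A = 0.47 × 0.00237888 = 0.00111807
  P(Z=B)·L_B = 0.33 × 0.0167727 = 0.00553499
  P(Z=C)·L_C = 0.20 × 0.118927 = 0.0237854
Sum: 0.00111807 + 0.00553499 + 0.0237854 = 0.0304384
So the posterior for Cluster C is 0.0237854 / 0.0304384 ≈ 0.7814.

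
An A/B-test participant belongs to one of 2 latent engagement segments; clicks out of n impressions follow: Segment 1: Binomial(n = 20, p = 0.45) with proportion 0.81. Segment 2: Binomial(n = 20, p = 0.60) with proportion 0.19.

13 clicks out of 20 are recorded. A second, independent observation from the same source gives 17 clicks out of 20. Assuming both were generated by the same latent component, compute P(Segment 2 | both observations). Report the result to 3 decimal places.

0.982

Posterior ∝ prior × likelihood, so P(k | x) ∝ π_k f_k(x); normalise over all components.
Since both observations come from the same component, the likelihood for component k is f_k(x₁)·f_k(x₂).
  L_1 = [C(20,13)·0.45^13·0.55^7 = 77520·3.10286e-05·0.0152244 = 0.0366197] × [0.000241327] = 8.83733e-06
  L_2 = [C(20,13)·0.60^13·0.40^7 = 77520·0.00130607·0.0016384 = 0.165882] × [0.0123497] = 0.00204859
Unnormalised posteriors:
  π_1·L_1 = 0.81 × 8.83733e-06 = 7.15823e-06
  π_2·L_2 = 0.19 × 0.00204859 = 0.000389233
Evidence: 7.15823e-06 + 0.000389233 = 0.000396391
P(Segment 2 | x₁, x₂) ≈ 0.982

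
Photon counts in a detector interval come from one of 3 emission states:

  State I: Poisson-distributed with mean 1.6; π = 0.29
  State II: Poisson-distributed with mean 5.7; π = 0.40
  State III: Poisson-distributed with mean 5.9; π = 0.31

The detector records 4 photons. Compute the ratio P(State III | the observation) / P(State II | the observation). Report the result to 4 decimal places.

The posterior odds equal the prior odds times the likelihood ratio: (P(Z=i)/P(Z=j))·(f_i(x)/f_j(x)).
Poisson probabilities:
  L_I = 0.0551312
  L_II = 0.147167
  L_III = 0.138312
Posterior odds = (P(Z=III)·L_III) / (P(Z=II)·L_II) = (0.31·0.138312) / (0.40·0.147167) = 0.0428767 / 0.0588667 ≈ 0.7284

0.7284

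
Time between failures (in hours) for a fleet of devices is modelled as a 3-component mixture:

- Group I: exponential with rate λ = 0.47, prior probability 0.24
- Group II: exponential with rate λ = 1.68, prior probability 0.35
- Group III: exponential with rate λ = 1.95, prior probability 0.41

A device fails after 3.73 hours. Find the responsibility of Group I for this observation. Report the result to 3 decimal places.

0.921

Posterior ∝ prior × likelihood, so P(k | x) ∝ π_k f_k(x); normalise over all components.
Exponential densities:
  f_I = 0.47·e^(−0.47·3.73) = 0.47·e^(−1.7531) = 0.081421
  f_II = 1.68·e^(−1.68·3.73) = 1.68·e^(−6.2664) = 0.00319041
  f_III = 1.95·e^(−1.95·3.73) = 1.95·e^(−7.2735) = 0.00135268
Unnormalised posteriors:
  π_I·f_I = 0.24 × 0.081421 = 0.019541
  π_II·f_II = 0.35 × 0.00319041 = 0.00111664
  π_III·f_III = 0.41 × 0.00135268 = 0.000554597
Normaliser: 0.019541 + 0.00111664 + 0.000554597 = 0.0212123
P(Group I | 3.73 hours) = 0.019541 / 0.0212123 ≈ 0.921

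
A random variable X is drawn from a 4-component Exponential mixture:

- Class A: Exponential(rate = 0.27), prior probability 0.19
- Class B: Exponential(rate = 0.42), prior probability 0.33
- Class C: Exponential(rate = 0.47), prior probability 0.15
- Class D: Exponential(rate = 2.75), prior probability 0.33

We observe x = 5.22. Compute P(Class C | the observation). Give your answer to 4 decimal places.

By Bayes' theorem, P(k | x) = w_k f_k(x) / Σ_j w_j f_j(x).
Exponential densities:
  f_A = 0.27·e^(−0.27·5.22) = 0.27·e^(−1.4094) = 0.0659582
  f_B = 0.42·e^(−0.42·5.22) = 0.42·e^(−2.1924) = 0.0468924
  f_C = 0.47·e^(−0.47·5.22) = 0.47·e^(−2.4534) = 0.0404203
  f_D = 2.75·e^(−2.75·5.22) = 2.75·e^(−14.3550) = 1.60338e-06
Multiply by the mixture weights:
  w_A·f_A = 0.19 × 0.0659582 = 0.0125321
  w_B·f_B = 0.33 × 0.0468924 = 0.0154745
  w_C·f_C = 0.15 × 0.0404203 = 0.00606305
  w_D·f_D = 0.33 × 1.60338e-06 = 5.29114e-07
Normaliser: 0.0125321 + 0.0154745 + 0.00606305 + 5.29114e-07 = 0.0340701
So the posterior for Class C is 0.00606305 / 0.0340701 ≈ 0.1780.

0.1780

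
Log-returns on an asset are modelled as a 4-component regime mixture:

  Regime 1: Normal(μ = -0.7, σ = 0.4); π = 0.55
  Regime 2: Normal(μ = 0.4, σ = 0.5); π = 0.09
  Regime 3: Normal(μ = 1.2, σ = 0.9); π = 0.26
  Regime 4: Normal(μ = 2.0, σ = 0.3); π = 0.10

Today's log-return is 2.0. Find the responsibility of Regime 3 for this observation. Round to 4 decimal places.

P(component k | x) = P(Z=k)·f_k(x) / marginal(x), where marginal(x) = Σ_j P(Z=j)·f_j(x).
Evaluate each component's likelihood at the observed value:
  p_1 = 1.27373e-10
  p_2 = 0.00476818
  p_3 = 0.298603
  p_4 = 1.32981
Weight by the priors:
  P(Z=1)·p_1 = 0.55 × 1.27373e-10 = 7.00554e-11
  P(Z=2)·p_2 = 0.09 × 0.00476818 = 0.000429136
  P(Z=3)·p_3 = 0.26 × 0.298603 = 0.0776368
  P(Z=4)·p_4 = 0.10 × 1.32981 = 0.132981
Sum: 7.00554e-11 + 0.000429136 + 0.0776368 + 0.132981 = 0.211047
Responsibility of Regime 3: 0.0776368 / 0.211047 ≈ 0.3679

0.3679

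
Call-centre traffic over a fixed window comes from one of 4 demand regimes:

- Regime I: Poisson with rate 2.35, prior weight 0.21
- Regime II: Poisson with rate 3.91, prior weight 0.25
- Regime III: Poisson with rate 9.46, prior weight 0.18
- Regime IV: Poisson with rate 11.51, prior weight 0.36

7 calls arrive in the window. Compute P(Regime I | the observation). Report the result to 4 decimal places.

0.0294

Apply Bayes' rule: the posterior for each component is proportional to its prior times its likelihood at x.
Poisson probabilities:
  f_I = e^(−2.35)·2.35^7/7! = 0.00748949
  f_II = e^(−3.91)·3.91^7/7! = 0.055554
  f_III = e^(−9.46)·9.46^7/7! = 0.104805
  f_IV = e^(−11.51)·11.51^7/7! = 0.0532558
Weight by the priors:
  P(Z=I)·f_I = 0.21 × 0.00748949 = 0.00157279
  P(Z=II)·f_II = 0.25 × 0.055554 = 0.0138885
  P(Z=III)·f_III = 0.18 × 0.104805 = 0.0188649
  P(Z=IV)·f_IV = 0.36 × 0.0532558 = 0.0191721
Evidence: 0.00157279 + 0.0138885 + 0.0188649 + 0.0191721 = 0.0534983
So the posterior for Regime I is 0.00157279 / 0.0534983 ≈ 0.0294.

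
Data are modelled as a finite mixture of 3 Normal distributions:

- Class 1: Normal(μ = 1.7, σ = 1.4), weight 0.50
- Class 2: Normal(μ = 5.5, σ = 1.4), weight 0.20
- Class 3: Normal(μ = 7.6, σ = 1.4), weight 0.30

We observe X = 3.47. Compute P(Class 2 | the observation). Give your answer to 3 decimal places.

0.234

Apply Bayes' rule: the posterior for each component is proportional to its prior times its likelihood at x.
Component likelihoods at x = 3.47:
  f_1 = 0.128142
  f_2 = 0.0995933
  f_3 = 0.00367331
Multiply by the mixture weights:
  π_1·f_1 = 0.50 × 0.128142 = 0.0640708
  π_2·f_2 = 0.20 × 0.0995933 = 0.0199187
  π_3·f_3 = 0.30 × 0.00367331 = 0.00110199
Sum: 0.0640708 + 0.0199187 + 0.00110199 = 0.0850914
P(Class 2 | data) = 0.0199187 / 0.0850914 ≈ 0.234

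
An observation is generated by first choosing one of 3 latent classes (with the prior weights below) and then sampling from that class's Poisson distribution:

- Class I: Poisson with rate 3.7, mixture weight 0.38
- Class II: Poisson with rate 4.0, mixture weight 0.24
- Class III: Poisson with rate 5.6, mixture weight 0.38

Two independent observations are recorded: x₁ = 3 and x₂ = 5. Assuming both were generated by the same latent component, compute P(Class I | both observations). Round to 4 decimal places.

By Bayes' theorem, P(k | x) = π_k f_k(x) / Σ_j π_j f_j(x).
Since both observations come from the same component, the likelihood for component k is f_k(x₁)·f_k(x₂).
  f_I = [0.20872] × [0.142869] = 0.0298196
  f_II = [0.195367] × [0.156293] = 0.0305346
  f_III = [0.108234] × [0.169711] = 0.0183685
Multiply by the mixture weights:
  π_I·f_I = 0.38 × 0.0298196 = 0.0113315
  π_II·f_II = 0.24 × 0.0305346 = 0.00732829
  π_III·f_III = 0.38 × 0.0183685 = 0.00698003
Evidence: 0.0113315 + 0.00732829 + 0.00698003 = 0.0256398
Responsibility of Class I: 0.0113315 / 0.0256398 ≈ 0.4419

0.4419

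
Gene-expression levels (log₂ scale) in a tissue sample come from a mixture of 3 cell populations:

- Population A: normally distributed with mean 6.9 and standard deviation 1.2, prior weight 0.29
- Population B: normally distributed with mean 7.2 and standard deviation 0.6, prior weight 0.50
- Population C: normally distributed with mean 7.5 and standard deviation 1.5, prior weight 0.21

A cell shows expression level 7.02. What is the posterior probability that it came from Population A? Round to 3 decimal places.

0.205

The responsibility of component k is P(Z=k) f_k(x) divided by Σ_j P(Z=j) f_j(x).
Normal densities:
  f_A = (1/(1.2·√(2π)))·exp(−(7.02−6.9)²/(2·1.2²)) = 0.332452·exp(-0.00500) = 0.330794
  f_B = (1/(0.6·√(2π)))·exp(−(7.02−7.2)²/(2·0.6²)) = 0.664904·exp(-0.04500) = 0.635646
  f_C = (1/(1.5·√(2π)))·exp(−(7.02−7.5)²/(2·1.5²)) = 0.265962·exp(-0.05120) = 0.252687
Unnormalised posteriors:
  P(Z=A)·f_A = 0.29 × 0.330794 = 0.0959302
  P(Z=B)·f_B = 0.50 × 0.635646 = 0.317823
  P(Z=C)·f_C = 0.21 × 0.252687 = 0.0530643
Evidence: 0.0959302 + 0.317823 + 0.0530643 = 0.466818
So the posterior for Population A is 0.0959302 / 0.466818 ≈ 0.205.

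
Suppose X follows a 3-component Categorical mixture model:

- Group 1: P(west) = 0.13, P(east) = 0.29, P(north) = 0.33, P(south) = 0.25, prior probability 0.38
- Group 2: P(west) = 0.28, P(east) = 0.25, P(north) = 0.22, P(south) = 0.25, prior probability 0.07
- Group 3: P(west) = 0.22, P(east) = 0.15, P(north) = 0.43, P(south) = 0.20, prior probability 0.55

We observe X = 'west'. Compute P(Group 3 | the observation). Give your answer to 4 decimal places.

The responsibility of component k is π_k f_k(x) divided by Σ_j π_j f_j(x).
Categorical probabilities:
  f_1 = P(west | comp) = 0.13
  f_2 = P(west | comp) = 0.28
  f_3 = P(west | comp) = 0.22
Unnormalised posteriors:
  π_1·f_1 = 0.38 × 0.13 = 0.0494
  π_2·f_2 = 0.07 × 0.28 = 0.0196
  π_3·f_3 = 0.55 × 0.22 = 0.121
Evidence: 0.0494 + 0.0196 + 0.121 = 0.19
P(Group 3 | the observation) = 0.121 / 0.19 ≈ 0.6368

0.6368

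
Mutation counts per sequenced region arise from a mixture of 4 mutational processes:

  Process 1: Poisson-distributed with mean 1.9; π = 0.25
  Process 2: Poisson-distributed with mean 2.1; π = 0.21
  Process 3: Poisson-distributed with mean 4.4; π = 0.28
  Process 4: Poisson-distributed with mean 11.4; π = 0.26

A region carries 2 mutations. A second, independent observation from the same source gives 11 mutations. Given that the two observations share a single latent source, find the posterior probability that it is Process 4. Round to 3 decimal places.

0.154

Posterior ∝ prior × likelihood, so P(k | x) ∝ π_k f_k(x); normalise over all components.
Since both observations come from the same component, the likelihood for component k is f_k(x₁)·f_k(x₂).
  L_1 = [e^(−1.9)·1.9^2/2! = 0.269971] × [4.3649e-06] = 1.1784e-06
  L_2 = [e^(−2.1)·2.1^2/2! = 0.270016] × [1.07458e-05] = 2.90154e-06
  L_3 = [e^(−4.4)·4.4^2/2! = 0.118845] × [0.00368068] = 0.000437429
  L_4 = [e^(−11.4)·11.4^2/2! = 0.000727483] × [0.118533] = 8.62309e-05
Weight by the priors:
  π_1·L_1 = 0.25 × 1.1784e-06 = 2.946e-07
  π_2·L_2 = 0.21 × 2.90154e-06 = 6.09323e-07
  π_3·L_3 = 0.28 × 0.000437429 = 0.00012248
  π_4·L_4 = 0.26 × 8.62309e-05 = 2.242e-05
Evidence: 2.946e-07 + 6.09323e-07 + 0.00012248 + 2.242e-05 = 0.000145804
P(Process 4 | x₁, x₂) = 2.242e-05 / 0.000145804 ≈ 0.154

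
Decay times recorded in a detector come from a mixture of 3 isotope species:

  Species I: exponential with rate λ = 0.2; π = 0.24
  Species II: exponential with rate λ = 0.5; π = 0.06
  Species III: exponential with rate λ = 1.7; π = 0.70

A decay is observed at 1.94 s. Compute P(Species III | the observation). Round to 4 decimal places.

0.5002

Apply Bayes' rule: the posterior for each component is proportional to its prior times its likelihood at x.
Exponential densities:
  p_I = 0.2·e^(−0.2·1.94) = 0.2·e^(−0.3880) = 0.135682
  p_II = 0.5·e^(−0.5·1.94) = 0.5·e^(−0.9700) = 0.189542
  p_III = 1.7·e^(−1.7·1.94) = 1.7·e^(−3.2980) = 0.0628269
Prior × likelihood for each component:
  w_I·p_I = 0.24 × 0.135682 = 0.0325638
  w_II·p_II = 0.06 × 0.189542 = 0.0113725
  w_III·p_III = 0.70 × 0.0628269 = 0.0439788
Marginal: 0.0325638 + 0.0113725 + 0.0439788 = 0.0879151
P(Species III | 1.94 s) = 0.0439788 / 0.0879151 ≈ 0.5002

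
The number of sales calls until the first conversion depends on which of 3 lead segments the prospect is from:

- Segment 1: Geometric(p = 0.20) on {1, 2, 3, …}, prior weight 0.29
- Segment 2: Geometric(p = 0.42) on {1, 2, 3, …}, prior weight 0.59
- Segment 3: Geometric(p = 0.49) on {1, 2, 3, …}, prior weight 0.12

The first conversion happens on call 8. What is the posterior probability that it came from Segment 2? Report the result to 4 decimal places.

The responsibility of component k is π_k f_k(x) divided by Σ_j π_j f_j(x).
Evaluate each component's likelihood at the observed value:
  p_1 = 0.20·(1−0.20)^7 = 0.20·0.209715 = 0.041943
  p_2 = 0.42·(1−0.42)^7 = 0.42·0.0220798 = 0.00927353
  p_3 = 0.49·(1−0.49)^7 = 0.49·0.00897411 = 0.00439731
Weight by the priors:
  π_1·p_1 = 0.29 × 0.041943 = 0.0121635
  π_2·p_2 = 0.59 × 0.00927353 = 0.00547138
  π_3·p_3 = 0.12 × 0.00439731 = 0.000527677
Sum: 0.0121635 + 0.00547138 + 0.000527677 = 0.0181625
So the posterior for Segment 2 is 0.00547138 / 0.0181625 ≈ 0.3012.

0.3012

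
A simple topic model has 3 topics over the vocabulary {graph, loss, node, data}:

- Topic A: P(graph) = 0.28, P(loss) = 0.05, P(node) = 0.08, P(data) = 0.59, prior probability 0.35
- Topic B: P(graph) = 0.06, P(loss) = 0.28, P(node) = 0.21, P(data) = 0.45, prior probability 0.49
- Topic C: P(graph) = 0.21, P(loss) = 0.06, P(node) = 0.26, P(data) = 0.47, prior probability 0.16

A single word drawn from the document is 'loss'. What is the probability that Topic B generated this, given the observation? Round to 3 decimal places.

0.835

By Bayes' theorem, P(k | x) = P(Z=k) f_k(x) / Σ_j P(Z=j) f_j(x).
Component likelihoods at x = 'loss':
  p_A = P(loss | comp) = 0.05
  p_B = P(loss | comp) = 0.28
  p_C = P(loss | comp) = 0.06
Unnormalised posteriors:
  P(Z=A)·p_A = 0.35 × 0.05 = 0.0175
  P(Z=B)·p_B = 0.49 × 0.28 = 0.1372
  P(Z=C)·p_C = 0.16 × 0.06 = 0.0096
Denominator: 0.0175 + 0.1372 + 0.0096 = 0.1643
P(Topic B | data) ≈ 0.835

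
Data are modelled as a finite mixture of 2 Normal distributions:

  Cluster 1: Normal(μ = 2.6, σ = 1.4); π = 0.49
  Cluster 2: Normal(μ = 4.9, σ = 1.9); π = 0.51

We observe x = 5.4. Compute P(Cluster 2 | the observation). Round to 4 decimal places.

0.8455

Apply Bayes' rule: the posterior for each component is proportional to its prior times its likelihood at x.
Component likelihoods at x = 5.4:
  f_1 = 0.038565
  f_2 = 0.202824
Multiply by the mixture weights:
  w_1·f_1 = 0.49 × 0.038565 = 0.0188968
  w_2·f_2 = 0.51 × 0.202824 = 0.10344
Denominator: 0.0188968 + 0.10344 = 0.122337
Responsibility of Cluster 2: 0.10344 / 0.122337 ≈ 0.8455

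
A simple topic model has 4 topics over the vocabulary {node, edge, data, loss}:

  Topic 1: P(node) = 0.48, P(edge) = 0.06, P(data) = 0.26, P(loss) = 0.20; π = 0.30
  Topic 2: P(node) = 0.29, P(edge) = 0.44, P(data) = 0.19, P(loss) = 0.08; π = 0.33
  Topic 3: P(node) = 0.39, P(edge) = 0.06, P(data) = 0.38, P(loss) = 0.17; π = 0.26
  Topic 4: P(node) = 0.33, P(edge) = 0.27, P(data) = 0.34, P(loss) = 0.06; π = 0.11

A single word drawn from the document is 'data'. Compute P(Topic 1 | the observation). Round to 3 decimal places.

0.282

The responsibility of component k is π_k f_k(x) divided by Σ_j π_j f_j(x).
Categorical probabilities:
  L_1 = 0.26
  L_2 = 0.19
  L_3 = 0.38
  L_4 = 0.34
Prior × likelihood for each component:
  π_1·L_1 = 0.30 × 0.26 = 0.078
  π_2·L_2 = 0.33 × 0.19 = 0.0627
  π_3·L_3 = 0.26 × 0.38 = 0.0988
  π_4·L_4 = 0.11 × 0.34 = 0.0374
Normaliser: 0.078 + 0.0627 + 0.0988 + 0.0374 = 0.2769
Responsibility of Topic 1: 0.078 / 0.2769 ≈ 0.282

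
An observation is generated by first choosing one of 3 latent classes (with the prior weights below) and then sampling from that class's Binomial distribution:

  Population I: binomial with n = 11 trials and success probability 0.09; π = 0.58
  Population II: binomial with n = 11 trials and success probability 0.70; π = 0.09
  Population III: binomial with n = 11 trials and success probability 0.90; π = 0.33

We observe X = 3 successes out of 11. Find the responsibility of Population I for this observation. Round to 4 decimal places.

P(component k | x) = P(Z=k)·f_k(x) / marginal(x), where marginal(x) = Σ_j P(Z=j)·f_j(x).
Component likelihoods at x = 3 successes out of 11:
  f_I = C(11,3)·0.09^3·0.91^8 = 165·0.000729·0.470253 = 0.0565643
  f_II = C(11,3)·0.70^3·0.30^8 = 165·0.343·6.561e-05 = 0.0037132
  f_III = C(11,3)·0.90^3·0.10^8 = 165·0.729·1e-08 = 1.20285e-06
Multiply by the mixture weights:
  P(Z=I)·f_I = 0.58 × 0.0565643 = 0.0328073
  P(Z=II)·f_II = 0.09 × 0.0037132 = 0.000334188
  P(Z=III)·f_III = 0.33 × 1.20285e-06 = 3.9694e-07
Denominator: 0.0328073 + 0.000334188 + 3.9694e-07 = 0.0331419
Responsibility of Population I: 0.0328073 / 0.0331419 ≈ 0.9899

0.9899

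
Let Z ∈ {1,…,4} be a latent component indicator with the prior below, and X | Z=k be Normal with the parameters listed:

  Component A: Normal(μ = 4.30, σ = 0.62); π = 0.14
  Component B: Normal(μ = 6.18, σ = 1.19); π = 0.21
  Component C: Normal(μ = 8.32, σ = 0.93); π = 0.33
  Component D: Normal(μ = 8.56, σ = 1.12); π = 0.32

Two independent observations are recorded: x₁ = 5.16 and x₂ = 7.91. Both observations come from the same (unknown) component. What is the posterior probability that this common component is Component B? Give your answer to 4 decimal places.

0.9171

P(component k | x) = π_k·f_k(x) / marginal(x), where marginal(x) = Σ_j π_j·f_j(x).
Since both observations come from the same component, the likelihood for component k is f_k(x₁)·f_k(x₂).
  p_A = [(1/(0.62·√(2π)))·exp(−(5.16−4.30)²/(2·0.62²)) = 0.643455·exp(-0.96202) = 0.245878] × [2.79702e-08] = 6.87725e-09
  p_B = [(1/(1.19·√(2π)))·exp(−(5.16−6.18)²/(2·1.19²)) = 0.335246·exp(-0.36735) = 0.232181] × [0.116527] = 0.0270553
  p_C = [(1/(0.93·√(2π)))·exp(−(5.16−8.32)²/(2·0.93²)) = 0.428970·exp(-5.77269) = 0.00133469] × [0.389245] = 0.00051952
  p_D = [(1/(1.12·√(2π)))·exp(−(5.16−8.56)²/(2·1.12²)) = 0.356198·exp(-4.60778) = 0.0035527] × [0.300991] = 0.00106933
Unnormalised posteriors:
  π_A·p_A = 0.14 × 6.87725e-09 = 9.62815e-10
  π_B·p_B = 0.21 × 0.0270553 = 0.00568162
  π_C·p_C = 0.33 × 0.00051952 = 0.000171442
  π_D·p_D = 0.32 × 0.00106933 = 0.000342186
Evidence: 9.62815e-10 + 0.00568162 + 0.000171442 + 0.000342186 = 0.00619525
Responsibility of Component B: 0.00568162 / 0.00619525 ≈ 0.9171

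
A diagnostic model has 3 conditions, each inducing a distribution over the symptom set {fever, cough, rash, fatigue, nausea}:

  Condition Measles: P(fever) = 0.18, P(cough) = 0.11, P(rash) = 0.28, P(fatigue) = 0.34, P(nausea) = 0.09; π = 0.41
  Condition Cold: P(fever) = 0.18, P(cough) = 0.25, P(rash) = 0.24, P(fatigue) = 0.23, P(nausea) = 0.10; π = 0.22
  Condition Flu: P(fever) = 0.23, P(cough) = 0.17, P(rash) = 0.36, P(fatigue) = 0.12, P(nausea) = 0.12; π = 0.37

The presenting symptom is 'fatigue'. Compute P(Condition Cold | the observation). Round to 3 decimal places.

P(component k | x) = P(Z=k)·f_k(x) / marginal(x), where marginal(x) = Σ_j P(Z=j)·f_j(x).
Categorical probabilities:
  f_Measles = 0.34
  f_Cold = 0.23
  f_Flu = 0.12
Prior × likelihood for each component:
  P(Z=Measles)·f_Measles = 0.41 × 0.34 = 0.1394
  P(Z=Cold)·f_Cold = 0.22 × 0.23 = 0.0506
  P(Z=Flu)·f_Flu = 0.37 × 0.12 = 0.0444
Sum: 0.1394 + 0.0506 + 0.0444 = 0.2344
Responsibility of Condition Cold: 0.0506 / 0.2344 ≈ 0.216

0.216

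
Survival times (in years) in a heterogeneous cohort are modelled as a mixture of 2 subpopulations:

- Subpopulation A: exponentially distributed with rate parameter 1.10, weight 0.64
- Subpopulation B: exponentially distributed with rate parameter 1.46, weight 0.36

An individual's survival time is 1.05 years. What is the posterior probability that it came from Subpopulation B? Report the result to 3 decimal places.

P(component k | x) = π_k·f_k(x) / marginal(x), where marginal(x) = Σ_j π_j·f_j(x).
Exponential densities:
  L_A = 1.10·e^(−1.10·1.05) = 1.10·e^(−1.1550) = 0.346563
  L_B = 1.46·e^(−1.46·1.05) = 1.46·e^(−1.5330) = 0.315195
Weight by the priors:
  π_A·L_A = 0.64 × 0.346563 = 0.221801
  π_B·L_B = 0.36 × 0.315195 = 0.11347
Marginal: 0.221801 + 0.11347 = 0.335271
Responsibility of Subpopulation B: 0.11347 / 0.335271 ≈ 0.338

0.338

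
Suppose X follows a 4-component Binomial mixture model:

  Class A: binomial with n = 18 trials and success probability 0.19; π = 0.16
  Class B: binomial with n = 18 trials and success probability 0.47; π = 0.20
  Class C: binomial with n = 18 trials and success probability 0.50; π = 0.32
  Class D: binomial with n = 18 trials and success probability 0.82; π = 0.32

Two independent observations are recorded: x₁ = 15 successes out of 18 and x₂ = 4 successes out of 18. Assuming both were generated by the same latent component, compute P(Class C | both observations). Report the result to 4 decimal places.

The responsibility of component k is P(Z=k) f_k(x) divided by Σ_j P(Z=j) f_j(x).
Since both observations come from the same component, the likelihood for component k is f_k(x₁)·f_k(x₂).
  L_A = [6.58338e-09] × [0.208702] = 1.37396e-09
  L_B = [0.0014655] × [0.0206051] = 3.01968e-05
  L_C = [0.00311279] × [0.011673] = 3.63356e-05
  L_D = [0.242502] × [5.18552e-08] = 1.2575e-08
Unnormalised posteriors:
  P(Z=A)·L_A = 0.16 × 1.37396e-09 = 2.19834e-10
  P(Z=B)·L_B = 0.20 × 3.01968e-05 = 6.03936e-06
  P(Z=C)·L_C = 0.32 × 3.63356e-05 = 1.16274e-05
  P(Z=D)·L_D = 0.32 × 1.2575e-08 = 4.02399e-09
Marginal: 2.19834e-10 + 6.03936e-06 + 1.16274e-05 + 4.02399e-09 = 1.7671e-05
Responsibility of Class C: 1.16274e-05 / 1.7671e-05 ≈ 0.6580

0.6580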